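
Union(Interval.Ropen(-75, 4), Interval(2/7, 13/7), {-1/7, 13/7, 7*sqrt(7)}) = Union({7*sqrt(7)}, Interval.Ropen(-75, 4))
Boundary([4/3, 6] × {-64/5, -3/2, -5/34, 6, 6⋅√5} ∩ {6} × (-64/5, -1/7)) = {6} × {-3/2, -5/34}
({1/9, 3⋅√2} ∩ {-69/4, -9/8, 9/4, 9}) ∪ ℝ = ℝ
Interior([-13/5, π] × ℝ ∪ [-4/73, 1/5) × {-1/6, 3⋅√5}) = (-13/5, π) × ℝ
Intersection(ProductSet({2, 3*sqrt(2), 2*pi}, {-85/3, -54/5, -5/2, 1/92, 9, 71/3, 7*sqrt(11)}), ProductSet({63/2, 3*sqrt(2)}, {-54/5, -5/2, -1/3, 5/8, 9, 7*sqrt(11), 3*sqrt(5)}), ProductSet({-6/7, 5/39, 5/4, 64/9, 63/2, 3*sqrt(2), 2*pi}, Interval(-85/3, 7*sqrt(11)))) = ProductSet({3*sqrt(2)}, {-54/5, -5/2, 9, 7*sqrt(11)})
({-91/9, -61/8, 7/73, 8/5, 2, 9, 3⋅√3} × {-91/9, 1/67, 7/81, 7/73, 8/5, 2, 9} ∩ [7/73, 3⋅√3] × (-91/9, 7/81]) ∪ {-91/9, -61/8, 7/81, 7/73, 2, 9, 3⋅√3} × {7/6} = ({7/73, 8/5, 2, 3⋅√3} × {1/67, 7/81}) ∪ ({-91/9, -61/8, 7/81, 7/73, 2, 9, 3⋅√3} × {7/6})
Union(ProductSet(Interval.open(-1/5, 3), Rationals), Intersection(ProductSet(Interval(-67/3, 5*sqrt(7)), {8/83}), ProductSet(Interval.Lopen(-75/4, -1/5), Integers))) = ProductSet(Interval.open(-1/5, 3), Rationals)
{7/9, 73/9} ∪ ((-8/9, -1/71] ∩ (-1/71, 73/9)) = {7/9, 73/9}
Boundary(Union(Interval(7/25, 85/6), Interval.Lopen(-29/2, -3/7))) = {-29/2, -3/7, 7/25, 85/6}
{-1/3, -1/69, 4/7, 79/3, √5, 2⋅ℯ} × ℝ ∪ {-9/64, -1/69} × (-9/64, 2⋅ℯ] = ({-9/64, -1/69} × (-9/64, 2⋅ℯ]) ∪ ({-1/3, -1/69, 4/7, 79/3, √5, 2⋅ℯ} × ℝ)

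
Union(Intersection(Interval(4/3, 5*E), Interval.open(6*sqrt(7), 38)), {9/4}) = {9/4}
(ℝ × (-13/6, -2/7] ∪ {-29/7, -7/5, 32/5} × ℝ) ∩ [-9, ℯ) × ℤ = ({-29/7, -7/5} × ℤ) ∪ ([-9, ℯ) × {-2, -1})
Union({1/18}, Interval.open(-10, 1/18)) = Interval.Lopen(-10, 1/18)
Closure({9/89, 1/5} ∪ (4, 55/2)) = {9/89, 1/5} ∪ [4, 55/2]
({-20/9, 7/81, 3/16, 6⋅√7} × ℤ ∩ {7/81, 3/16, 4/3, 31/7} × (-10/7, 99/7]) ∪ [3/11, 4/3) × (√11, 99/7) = ({7/81, 3/16} × {-1, 0, …, 14}) ∪ ([3/11, 4/3) × (√11, 99/7))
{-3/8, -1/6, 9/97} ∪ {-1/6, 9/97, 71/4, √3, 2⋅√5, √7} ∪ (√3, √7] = {-3/8, -1/6, 9/97, 71/4, 2⋅√5} ∪ [√3, √7]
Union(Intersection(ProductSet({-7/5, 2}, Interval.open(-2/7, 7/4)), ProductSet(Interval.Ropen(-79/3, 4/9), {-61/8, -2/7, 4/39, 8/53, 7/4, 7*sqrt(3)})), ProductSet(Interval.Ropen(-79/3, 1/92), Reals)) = ProductSet(Interval.Ropen(-79/3, 1/92), Reals)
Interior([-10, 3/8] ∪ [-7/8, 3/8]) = (-10, 3/8)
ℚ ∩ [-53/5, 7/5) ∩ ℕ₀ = {0, 1}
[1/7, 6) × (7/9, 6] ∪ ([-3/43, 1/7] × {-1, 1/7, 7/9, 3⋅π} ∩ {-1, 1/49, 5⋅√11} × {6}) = [1/7, 6) × (7/9, 6]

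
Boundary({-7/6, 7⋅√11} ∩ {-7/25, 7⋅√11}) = {7⋅√11}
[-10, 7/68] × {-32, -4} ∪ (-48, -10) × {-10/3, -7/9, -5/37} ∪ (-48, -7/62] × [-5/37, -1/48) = ([-10, 7/68] × {-32, -4}) ∪ ((-48, -10) × {-10/3, -7/9, -5/37}) ∪ ((-48, -7/62] × [-5/37, -1/48))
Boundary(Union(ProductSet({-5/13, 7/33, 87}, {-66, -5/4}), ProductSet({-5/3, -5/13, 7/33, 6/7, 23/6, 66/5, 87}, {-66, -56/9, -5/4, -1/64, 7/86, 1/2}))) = ProductSet({-5/3, -5/13, 7/33, 6/7, 23/6, 66/5, 87}, {-66, -56/9, -5/4, -1/64, 7/86, 1/2})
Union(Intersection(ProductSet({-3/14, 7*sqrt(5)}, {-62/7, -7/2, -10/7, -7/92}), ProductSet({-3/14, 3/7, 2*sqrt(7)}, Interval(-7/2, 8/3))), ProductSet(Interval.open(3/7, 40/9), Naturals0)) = Union(ProductSet({-3/14}, {-7/2, -10/7, -7/92}), ProductSet(Interval.open(3/7, 40/9), Naturals0))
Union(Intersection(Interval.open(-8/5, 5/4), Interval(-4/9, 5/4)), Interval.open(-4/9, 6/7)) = Interval.Ropen(-4/9, 5/4)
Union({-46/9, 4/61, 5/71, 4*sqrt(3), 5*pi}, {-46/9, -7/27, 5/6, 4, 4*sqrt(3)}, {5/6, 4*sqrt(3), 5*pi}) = {-46/9, -7/27, 4/61, 5/71, 5/6, 4, 4*sqrt(3), 5*pi}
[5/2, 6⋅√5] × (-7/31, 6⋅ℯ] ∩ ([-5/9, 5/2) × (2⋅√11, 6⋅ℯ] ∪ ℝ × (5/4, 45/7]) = [5/2, 6⋅√5] × (5/4, 45/7]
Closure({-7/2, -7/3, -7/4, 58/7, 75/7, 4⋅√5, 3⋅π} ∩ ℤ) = ∅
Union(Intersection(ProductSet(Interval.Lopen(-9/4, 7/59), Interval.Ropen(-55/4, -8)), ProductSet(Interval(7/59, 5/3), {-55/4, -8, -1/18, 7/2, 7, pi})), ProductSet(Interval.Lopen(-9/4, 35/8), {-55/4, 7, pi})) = ProductSet(Interval.Lopen(-9/4, 35/8), {-55/4, 7, pi})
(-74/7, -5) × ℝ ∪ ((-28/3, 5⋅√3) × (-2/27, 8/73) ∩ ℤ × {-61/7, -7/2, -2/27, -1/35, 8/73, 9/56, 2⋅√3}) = ((-74/7, -5) × ℝ) ∪ ({-9, -8, …, 8} × {-1/35})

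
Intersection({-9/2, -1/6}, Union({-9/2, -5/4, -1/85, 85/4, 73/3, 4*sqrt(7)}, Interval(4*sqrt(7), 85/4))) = {-9/2}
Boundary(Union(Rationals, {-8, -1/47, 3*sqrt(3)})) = Reals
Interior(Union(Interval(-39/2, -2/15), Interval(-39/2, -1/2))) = Interval.open(-39/2, -2/15)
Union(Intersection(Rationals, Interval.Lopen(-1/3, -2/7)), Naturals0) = Union(Intersection(Interval.Lopen(-1/3, -2/7), Rationals), Naturals0)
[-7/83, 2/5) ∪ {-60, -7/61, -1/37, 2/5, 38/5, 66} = {-60, -7/61, 38/5, 66} ∪ [-7/83, 2/5]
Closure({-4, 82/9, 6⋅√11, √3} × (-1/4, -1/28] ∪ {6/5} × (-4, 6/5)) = ({6/5} × [-4, 6/5]) ∪ ({-4, 82/9, 6⋅√11, √3} × [-1/4, -1/28])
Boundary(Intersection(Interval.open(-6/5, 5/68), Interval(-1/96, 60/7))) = {-1/96, 5/68}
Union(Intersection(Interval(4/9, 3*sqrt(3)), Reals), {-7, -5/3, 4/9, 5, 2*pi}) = Union({-7, -5/3, 2*pi}, Interval(4/9, 3*sqrt(3)))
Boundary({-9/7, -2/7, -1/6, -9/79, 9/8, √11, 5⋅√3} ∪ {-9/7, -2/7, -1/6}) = {-9/7, -2/7, -1/6, -9/79, 9/8, √11, 5⋅√3}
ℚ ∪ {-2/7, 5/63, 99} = ℚ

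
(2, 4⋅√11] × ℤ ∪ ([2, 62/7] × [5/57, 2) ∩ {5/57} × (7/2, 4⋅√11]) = (2, 4⋅√11] × ℤ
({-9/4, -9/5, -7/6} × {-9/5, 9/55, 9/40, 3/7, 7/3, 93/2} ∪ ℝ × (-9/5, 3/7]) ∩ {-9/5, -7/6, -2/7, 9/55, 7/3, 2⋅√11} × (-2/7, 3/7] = {-9/5, -7/6, -2/7, 9/55, 7/3, 2⋅√11} × (-2/7, 3/7]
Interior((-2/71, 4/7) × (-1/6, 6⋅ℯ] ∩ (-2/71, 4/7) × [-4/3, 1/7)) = (-2/71, 4/7) × (-1/6, 1/7)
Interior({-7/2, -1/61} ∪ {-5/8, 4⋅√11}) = ∅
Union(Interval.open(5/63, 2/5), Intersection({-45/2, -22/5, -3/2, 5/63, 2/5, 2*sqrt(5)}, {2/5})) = Interval.Lopen(5/63, 2/5)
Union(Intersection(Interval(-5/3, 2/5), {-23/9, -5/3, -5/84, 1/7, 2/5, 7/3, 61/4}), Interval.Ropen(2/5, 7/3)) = Union({-5/3, -5/84, 1/7}, Interval.Ropen(2/5, 7/3))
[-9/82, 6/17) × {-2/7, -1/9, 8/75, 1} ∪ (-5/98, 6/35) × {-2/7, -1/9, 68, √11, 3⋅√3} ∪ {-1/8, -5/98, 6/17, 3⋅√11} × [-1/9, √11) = ([-9/82, 6/17) × {-2/7, -1/9, 8/75, 1}) ∪ ({-1/8, -5/98, 6/17, 3⋅√11} × [-1/9, √11)) ∪ ((-5/98, 6/35) × {-2/7, -1/9, 68, √11, 3⋅√3})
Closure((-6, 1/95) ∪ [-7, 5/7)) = [-7, 5/7]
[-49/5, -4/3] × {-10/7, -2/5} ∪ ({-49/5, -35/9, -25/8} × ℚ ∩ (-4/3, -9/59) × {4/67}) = [-49/5, -4/3] × {-10/7, -2/5}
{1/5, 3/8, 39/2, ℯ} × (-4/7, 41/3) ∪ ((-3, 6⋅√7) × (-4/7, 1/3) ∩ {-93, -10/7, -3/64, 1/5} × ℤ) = ({-10/7, -3/64, 1/5} × {0}) ∪ ({1/5, 3/8, 39/2, ℯ} × (-4/7, 41/3))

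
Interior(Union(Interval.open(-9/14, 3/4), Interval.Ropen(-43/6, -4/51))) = Interval.open(-43/6, 3/4)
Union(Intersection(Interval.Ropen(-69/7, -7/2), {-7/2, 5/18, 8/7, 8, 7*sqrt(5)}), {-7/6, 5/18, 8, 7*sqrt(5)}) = {-7/6, 5/18, 8, 7*sqrt(5)}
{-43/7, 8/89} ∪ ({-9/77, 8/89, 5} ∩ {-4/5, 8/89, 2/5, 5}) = {-43/7, 8/89, 5}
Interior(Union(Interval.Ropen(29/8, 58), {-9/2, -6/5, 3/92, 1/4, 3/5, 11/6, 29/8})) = Interval.open(29/8, 58)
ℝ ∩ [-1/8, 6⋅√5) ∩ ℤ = {0, 1, …, 13}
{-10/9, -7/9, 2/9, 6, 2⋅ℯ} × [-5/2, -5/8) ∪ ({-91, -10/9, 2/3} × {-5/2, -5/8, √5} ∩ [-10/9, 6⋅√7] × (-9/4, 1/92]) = ({-10/9, 2/3} × {-5/8}) ∪ ({-10/9, -7/9, 2/9, 6, 2⋅ℯ} × [-5/2, -5/8))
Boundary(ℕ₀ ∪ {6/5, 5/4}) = ℕ₀ ∪ {6/5, 5/4}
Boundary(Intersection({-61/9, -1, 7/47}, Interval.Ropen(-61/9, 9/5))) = {-61/9, -1, 7/47}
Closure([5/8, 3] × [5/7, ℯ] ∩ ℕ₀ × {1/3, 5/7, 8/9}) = {1, 2, 3} × {5/7, 8/9}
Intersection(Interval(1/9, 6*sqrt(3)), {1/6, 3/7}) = {1/6, 3/7}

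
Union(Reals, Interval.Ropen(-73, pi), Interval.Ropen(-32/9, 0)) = Interval(-oo, oo)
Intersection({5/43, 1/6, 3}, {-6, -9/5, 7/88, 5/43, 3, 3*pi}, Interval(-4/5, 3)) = {5/43, 3}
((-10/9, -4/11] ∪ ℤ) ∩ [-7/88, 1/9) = {0}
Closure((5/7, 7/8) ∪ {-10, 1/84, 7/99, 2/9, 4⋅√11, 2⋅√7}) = {-10, 1/84, 7/99, 2/9, 4⋅√11, 2⋅√7} ∪ [5/7, 7/8]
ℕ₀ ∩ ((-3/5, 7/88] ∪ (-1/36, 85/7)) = {0, 1, …, 12}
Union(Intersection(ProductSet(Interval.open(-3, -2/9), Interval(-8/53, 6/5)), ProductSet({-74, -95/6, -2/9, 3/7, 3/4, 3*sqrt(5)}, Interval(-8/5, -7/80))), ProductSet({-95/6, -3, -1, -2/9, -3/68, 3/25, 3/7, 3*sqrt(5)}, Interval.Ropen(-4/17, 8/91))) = ProductSet({-95/6, -3, -1, -2/9, -3/68, 3/25, 3/7, 3*sqrt(5)}, Interval.Ropen(-4/17, 8/91))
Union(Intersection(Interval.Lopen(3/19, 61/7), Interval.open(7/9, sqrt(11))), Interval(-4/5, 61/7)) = Interval(-4/5, 61/7)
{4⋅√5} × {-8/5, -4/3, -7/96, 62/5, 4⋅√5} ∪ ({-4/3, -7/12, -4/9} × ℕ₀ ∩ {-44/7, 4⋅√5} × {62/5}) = {4⋅√5} × {-8/5, -4/3, -7/96, 62/5, 4⋅√5}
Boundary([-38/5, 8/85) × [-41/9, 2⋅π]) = ({-38/5, 8/85} × [-41/9, 2⋅π]) ∪ ([-38/5, 8/85] × {-41/9, 2⋅π})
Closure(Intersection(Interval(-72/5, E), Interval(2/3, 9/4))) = Interval(2/3, 9/4)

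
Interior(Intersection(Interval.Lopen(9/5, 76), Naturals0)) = EmptySet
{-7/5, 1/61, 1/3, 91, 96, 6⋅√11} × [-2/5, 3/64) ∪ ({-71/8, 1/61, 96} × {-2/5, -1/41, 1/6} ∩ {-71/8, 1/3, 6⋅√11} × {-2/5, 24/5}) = ({-71/8} × {-2/5}) ∪ ({-7/5, 1/61, 1/3, 91, 96, 6⋅√11} × [-2/5, 3/64))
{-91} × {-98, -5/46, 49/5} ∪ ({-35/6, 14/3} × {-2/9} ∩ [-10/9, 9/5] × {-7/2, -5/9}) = {-91} × {-98, -5/46, 49/5}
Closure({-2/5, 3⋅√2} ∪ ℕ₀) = {-2/5, 3⋅√2} ∪ ℕ₀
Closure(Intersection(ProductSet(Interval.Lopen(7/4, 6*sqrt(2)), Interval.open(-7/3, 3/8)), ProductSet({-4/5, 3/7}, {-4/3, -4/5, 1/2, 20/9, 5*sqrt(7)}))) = EmptySet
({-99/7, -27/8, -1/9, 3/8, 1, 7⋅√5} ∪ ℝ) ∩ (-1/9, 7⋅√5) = (-1/9, 7⋅√5)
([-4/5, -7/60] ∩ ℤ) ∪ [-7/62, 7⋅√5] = [-7/62, 7⋅√5]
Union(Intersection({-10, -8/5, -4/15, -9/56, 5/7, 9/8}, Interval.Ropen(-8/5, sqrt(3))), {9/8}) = {-8/5, -4/15, -9/56, 5/7, 9/8}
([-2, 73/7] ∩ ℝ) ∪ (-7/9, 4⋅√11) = [-2, 4⋅√11)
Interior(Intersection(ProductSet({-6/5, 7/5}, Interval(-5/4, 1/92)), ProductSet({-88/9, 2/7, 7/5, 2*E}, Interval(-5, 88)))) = EmptySet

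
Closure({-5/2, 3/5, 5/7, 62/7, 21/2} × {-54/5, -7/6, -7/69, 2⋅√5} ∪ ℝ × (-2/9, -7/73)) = (ℝ × [-2/9, -7/73]) ∪ ({-5/2, 3/5, 5/7, 62/7, 21/2} × {-54/5, -7/6, -7/69, 2⋅√5})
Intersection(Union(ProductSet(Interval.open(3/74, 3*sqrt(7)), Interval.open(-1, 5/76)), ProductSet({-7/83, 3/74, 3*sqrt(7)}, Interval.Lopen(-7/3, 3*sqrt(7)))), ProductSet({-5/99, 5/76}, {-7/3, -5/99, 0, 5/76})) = ProductSet({5/76}, {-5/99, 0})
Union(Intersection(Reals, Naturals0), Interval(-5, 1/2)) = Union(Interval(-5, 1/2), Naturals0)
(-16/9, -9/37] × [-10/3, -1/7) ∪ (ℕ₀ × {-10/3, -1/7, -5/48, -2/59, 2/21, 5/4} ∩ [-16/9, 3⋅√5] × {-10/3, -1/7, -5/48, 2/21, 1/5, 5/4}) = ((-16/9, -9/37] × [-10/3, -1/7)) ∪ ({0, 1, …, 6} × {-10/3, -1/7, -5/48, 2/21, 5/4})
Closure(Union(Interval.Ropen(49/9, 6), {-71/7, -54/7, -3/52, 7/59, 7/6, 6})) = Union({-71/7, -54/7, -3/52, 7/59, 7/6}, Interval(49/9, 6))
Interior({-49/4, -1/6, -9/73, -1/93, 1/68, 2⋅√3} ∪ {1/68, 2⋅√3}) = ∅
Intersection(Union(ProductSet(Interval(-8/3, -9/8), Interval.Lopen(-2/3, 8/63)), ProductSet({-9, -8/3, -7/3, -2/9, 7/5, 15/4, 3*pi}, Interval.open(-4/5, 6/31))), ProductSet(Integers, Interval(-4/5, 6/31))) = Union(ProductSet({-9}, Interval.open(-4/5, 6/31)), ProductSet(Range(-2, -1, 1), Interval.Lopen(-2/3, 8/63)))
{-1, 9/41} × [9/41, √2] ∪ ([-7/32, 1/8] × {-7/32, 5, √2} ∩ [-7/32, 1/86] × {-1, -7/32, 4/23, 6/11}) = ([-7/32, 1/86] × {-7/32}) ∪ ({-1, 9/41} × [9/41, √2])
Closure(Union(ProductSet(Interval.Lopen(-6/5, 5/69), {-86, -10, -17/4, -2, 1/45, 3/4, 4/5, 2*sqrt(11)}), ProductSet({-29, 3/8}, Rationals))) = Union(ProductSet({-29, 3/8}, Reals), ProductSet(Interval(-6/5, 5/69), {-86, -10, -17/4, -2, 1/45, 3/4, 4/5, 2*sqrt(11)}))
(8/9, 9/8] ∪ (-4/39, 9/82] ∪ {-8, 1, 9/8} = {-8} ∪ (-4/39, 9/82] ∪ (8/9, 9/8]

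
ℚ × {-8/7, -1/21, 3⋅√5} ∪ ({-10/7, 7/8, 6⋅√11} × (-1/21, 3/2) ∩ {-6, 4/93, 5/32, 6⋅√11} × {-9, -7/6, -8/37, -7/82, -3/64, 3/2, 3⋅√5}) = ({6⋅√11} × {-3/64}) ∪ (ℚ × {-8/7, -1/21, 3⋅√5})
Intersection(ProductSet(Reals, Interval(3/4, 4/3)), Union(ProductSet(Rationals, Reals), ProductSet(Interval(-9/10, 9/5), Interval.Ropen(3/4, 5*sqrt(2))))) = ProductSet(Union(Interval(-9/10, 9/5), Rationals), Interval(3/4, 4/3))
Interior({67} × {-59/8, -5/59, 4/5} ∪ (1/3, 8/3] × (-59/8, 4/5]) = (1/3, 8/3) × (-59/8, 4/5)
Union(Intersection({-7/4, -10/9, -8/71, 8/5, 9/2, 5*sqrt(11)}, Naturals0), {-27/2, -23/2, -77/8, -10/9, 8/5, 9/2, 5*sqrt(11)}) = {-27/2, -23/2, -77/8, -10/9, 8/5, 9/2, 5*sqrt(11)}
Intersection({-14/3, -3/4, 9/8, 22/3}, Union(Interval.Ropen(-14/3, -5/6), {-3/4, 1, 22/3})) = {-14/3, -3/4, 22/3}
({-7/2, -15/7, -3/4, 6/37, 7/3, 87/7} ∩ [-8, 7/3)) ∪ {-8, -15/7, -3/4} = {-8, -7/2, -15/7, -3/4, 6/37}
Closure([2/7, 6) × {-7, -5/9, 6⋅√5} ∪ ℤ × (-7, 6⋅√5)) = (ℤ × [-7, 6⋅√5]) ∪ ([2/7, 6] × {-7, -5/9, 6⋅√5})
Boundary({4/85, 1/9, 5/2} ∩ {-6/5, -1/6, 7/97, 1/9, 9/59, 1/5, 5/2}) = {1/9, 5/2}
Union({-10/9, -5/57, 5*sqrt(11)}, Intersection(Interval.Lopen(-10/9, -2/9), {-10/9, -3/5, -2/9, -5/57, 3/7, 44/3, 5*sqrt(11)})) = {-10/9, -3/5, -2/9, -5/57, 5*sqrt(11)}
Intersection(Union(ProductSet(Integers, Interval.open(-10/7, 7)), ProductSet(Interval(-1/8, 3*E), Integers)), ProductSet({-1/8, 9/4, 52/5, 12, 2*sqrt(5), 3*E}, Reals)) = Union(ProductSet({12}, Interval.open(-10/7, 7)), ProductSet({-1/8, 9/4, 2*sqrt(5), 3*E}, Integers))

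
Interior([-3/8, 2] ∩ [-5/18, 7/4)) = (-5/18, 7/4)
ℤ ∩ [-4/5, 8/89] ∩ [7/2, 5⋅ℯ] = ∅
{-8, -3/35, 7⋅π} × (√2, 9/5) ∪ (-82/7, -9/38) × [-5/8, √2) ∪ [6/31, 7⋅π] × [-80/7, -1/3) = ((-82/7, -9/38) × [-5/8, √2)) ∪ ([6/31, 7⋅π] × [-80/7, -1/3)) ∪ ({-8, -3/35, 7⋅π} × (√2, 9/5))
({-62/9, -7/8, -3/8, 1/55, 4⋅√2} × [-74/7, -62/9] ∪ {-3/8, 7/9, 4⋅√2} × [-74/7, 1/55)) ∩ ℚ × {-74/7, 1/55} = {-62/9, -7/8, -3/8, 1/55, 7/9} × {-74/7}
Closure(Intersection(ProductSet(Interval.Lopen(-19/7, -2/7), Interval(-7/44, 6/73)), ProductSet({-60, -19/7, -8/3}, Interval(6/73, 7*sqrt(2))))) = ProductSet({-8/3}, {6/73})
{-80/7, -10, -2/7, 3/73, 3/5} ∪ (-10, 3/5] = {-80/7} ∪ [-10, 3/5]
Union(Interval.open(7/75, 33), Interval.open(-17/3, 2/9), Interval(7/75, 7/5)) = Interval.open(-17/3, 33)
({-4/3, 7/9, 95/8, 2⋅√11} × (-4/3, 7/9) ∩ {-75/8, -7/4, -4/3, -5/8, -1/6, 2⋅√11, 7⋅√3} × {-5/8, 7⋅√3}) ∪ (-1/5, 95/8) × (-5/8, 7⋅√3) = ({-4/3, 2⋅√11} × {-5/8}) ∪ ((-1/5, 95/8) × (-5/8, 7⋅√3))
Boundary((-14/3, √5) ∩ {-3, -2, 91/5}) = {-3, -2}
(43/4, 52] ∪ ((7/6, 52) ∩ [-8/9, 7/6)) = (43/4, 52]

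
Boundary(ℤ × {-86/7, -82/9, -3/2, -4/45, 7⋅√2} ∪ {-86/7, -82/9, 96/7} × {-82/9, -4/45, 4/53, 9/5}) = ({-86/7, -82/9, 96/7} × {-82/9, -4/45, 4/53, 9/5}) ∪ (ℤ × {-86/7, -82/9, -3/2, -4/45, 7⋅√2})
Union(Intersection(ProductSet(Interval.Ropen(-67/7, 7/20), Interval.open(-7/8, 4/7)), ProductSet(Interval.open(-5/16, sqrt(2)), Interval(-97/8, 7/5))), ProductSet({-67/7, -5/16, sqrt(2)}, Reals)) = Union(ProductSet({-67/7, -5/16, sqrt(2)}, Reals), ProductSet(Interval.open(-5/16, 7/20), Interval.open(-7/8, 4/7)))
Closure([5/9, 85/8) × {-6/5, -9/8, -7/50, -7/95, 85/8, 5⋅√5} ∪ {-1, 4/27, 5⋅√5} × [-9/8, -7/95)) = ({-1, 4/27, 5⋅√5} × [-9/8, -7/95]) ∪ ([5/9, 85/8] × {-6/5, -9/8, -7/50, -7/95, 85/8, 5⋅√5})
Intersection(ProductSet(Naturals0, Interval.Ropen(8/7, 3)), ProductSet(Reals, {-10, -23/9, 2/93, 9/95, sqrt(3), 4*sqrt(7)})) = ProductSet(Naturals0, {sqrt(3)})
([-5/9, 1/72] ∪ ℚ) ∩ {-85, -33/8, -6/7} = {-85, -33/8, -6/7}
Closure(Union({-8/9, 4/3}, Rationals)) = Reals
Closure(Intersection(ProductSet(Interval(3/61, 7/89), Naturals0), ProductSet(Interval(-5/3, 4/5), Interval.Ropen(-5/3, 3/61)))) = ProductSet(Interval(3/61, 7/89), Range(0, 1, 1))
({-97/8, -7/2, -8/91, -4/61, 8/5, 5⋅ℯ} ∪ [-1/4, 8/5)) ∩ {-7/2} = {-7/2}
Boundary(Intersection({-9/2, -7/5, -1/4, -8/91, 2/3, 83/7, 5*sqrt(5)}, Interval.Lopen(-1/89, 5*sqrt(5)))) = {2/3, 5*sqrt(5)}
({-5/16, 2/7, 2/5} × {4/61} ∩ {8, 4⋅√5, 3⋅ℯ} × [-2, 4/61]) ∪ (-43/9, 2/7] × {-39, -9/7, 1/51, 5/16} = (-43/9, 2/7] × {-39, -9/7, 1/51, 5/16}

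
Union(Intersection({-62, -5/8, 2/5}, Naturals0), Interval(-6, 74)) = Interval(-6, 74)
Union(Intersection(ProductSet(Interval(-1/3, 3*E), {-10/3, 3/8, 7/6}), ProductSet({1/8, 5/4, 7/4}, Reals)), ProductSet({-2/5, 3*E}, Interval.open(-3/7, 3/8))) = Union(ProductSet({-2/5, 3*E}, Interval.open(-3/7, 3/8)), ProductSet({1/8, 5/4, 7/4}, {-10/3, 3/8, 7/6}))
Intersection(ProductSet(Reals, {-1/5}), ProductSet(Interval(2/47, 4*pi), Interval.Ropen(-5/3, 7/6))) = ProductSet(Interval(2/47, 4*pi), {-1/5})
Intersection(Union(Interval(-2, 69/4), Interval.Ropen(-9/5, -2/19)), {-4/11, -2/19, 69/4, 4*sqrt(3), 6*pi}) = {-4/11, -2/19, 69/4, 4*sqrt(3)}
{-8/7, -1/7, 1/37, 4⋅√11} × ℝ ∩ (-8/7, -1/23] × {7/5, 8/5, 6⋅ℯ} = {-1/7} × {7/5, 8/5, 6⋅ℯ}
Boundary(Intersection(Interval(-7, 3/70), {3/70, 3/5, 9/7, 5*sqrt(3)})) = {3/70}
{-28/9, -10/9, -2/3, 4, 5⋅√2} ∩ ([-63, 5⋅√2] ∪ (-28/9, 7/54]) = {-28/9, -10/9, -2/3, 4, 5⋅√2}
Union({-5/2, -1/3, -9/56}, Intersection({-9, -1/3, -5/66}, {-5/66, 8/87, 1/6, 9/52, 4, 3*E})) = {-5/2, -1/3, -9/56, -5/66}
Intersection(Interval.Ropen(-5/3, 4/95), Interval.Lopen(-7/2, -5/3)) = {-5/3}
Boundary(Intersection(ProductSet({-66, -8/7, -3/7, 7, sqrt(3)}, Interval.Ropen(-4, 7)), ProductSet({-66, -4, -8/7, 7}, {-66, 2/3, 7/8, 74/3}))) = ProductSet({-66, -8/7, 7}, {2/3, 7/8})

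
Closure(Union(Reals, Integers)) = Reals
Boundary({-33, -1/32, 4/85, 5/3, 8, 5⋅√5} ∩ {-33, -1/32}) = {-33, -1/32}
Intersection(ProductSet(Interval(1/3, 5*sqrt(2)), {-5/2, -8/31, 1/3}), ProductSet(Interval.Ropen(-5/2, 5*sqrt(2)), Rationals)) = ProductSet(Interval.Ropen(1/3, 5*sqrt(2)), {-5/2, -8/31, 1/3})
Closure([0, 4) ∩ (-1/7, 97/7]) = [0, 4]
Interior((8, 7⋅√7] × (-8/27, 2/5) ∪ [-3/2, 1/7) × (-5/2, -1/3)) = ((-3/2, 1/7) × (-5/2, -1/3)) ∪ ((8, 7⋅√7) × (-8/27, 2/5))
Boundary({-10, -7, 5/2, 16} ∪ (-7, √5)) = {-10, -7, 5/2, 16, √5}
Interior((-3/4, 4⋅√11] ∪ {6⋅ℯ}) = (-3/4, 4⋅√11)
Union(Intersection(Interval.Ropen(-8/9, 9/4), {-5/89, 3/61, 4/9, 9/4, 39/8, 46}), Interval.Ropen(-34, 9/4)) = Interval.Ropen(-34, 9/4)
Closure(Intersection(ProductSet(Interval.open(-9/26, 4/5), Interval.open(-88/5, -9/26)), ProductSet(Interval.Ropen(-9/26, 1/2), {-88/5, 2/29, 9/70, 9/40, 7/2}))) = EmptySet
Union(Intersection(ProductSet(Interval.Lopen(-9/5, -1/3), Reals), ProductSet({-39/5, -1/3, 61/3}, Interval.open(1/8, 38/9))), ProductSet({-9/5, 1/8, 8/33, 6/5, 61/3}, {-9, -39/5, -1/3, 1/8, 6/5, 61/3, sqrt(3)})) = Union(ProductSet({-1/3}, Interval.open(1/8, 38/9)), ProductSet({-9/5, 1/8, 8/33, 6/5, 61/3}, {-9, -39/5, -1/3, 1/8, 6/5, 61/3, sqrt(3)}))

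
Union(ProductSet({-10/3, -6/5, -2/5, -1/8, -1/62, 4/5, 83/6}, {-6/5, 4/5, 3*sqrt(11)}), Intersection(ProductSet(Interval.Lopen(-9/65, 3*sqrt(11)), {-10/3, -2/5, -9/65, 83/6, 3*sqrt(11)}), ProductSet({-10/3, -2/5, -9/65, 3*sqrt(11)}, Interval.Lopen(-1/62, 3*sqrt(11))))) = Union(ProductSet({3*sqrt(11)}, {3*sqrt(11)}), ProductSet({-10/3, -6/5, -2/5, -1/8, -1/62, 4/5, 83/6}, {-6/5, 4/5, 3*sqrt(11)}))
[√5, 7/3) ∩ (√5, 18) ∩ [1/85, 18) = (√5, 7/3)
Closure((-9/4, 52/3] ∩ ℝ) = [-9/4, 52/3]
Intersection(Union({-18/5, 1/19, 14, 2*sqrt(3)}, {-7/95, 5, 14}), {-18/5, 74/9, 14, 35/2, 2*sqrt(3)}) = {-18/5, 14, 2*sqrt(3)}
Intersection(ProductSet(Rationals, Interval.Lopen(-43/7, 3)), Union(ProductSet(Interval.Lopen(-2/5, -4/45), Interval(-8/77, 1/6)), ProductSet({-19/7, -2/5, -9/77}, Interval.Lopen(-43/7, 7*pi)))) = Union(ProductSet({-19/7, -2/5, -9/77}, Interval.Lopen(-43/7, 3)), ProductSet(Intersection(Interval.Lopen(-2/5, -4/45), Rationals), Interval(-8/77, 1/6)))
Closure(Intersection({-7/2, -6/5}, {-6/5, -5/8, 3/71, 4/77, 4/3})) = {-6/5}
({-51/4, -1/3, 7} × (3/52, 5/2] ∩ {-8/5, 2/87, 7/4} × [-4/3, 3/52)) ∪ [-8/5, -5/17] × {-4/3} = [-8/5, -5/17] × {-4/3}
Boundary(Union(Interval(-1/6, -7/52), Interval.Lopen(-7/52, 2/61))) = {-1/6, 2/61}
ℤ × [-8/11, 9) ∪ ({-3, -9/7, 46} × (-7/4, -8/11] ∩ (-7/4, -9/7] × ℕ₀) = ℤ × [-8/11, 9)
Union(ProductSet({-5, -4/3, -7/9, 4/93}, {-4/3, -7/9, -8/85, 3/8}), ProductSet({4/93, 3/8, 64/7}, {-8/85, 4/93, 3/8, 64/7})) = Union(ProductSet({4/93, 3/8, 64/7}, {-8/85, 4/93, 3/8, 64/7}), ProductSet({-5, -4/3, -7/9, 4/93}, {-4/3, -7/9, -8/85, 3/8}))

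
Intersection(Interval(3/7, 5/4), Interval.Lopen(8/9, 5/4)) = Interval.Lopen(8/9, 5/4)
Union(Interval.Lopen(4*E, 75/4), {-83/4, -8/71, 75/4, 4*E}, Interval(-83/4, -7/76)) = Union(Interval(-83/4, -7/76), Interval(4*E, 75/4))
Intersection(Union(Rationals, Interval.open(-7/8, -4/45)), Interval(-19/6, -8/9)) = Intersection(Interval(-19/6, -8/9), Rationals)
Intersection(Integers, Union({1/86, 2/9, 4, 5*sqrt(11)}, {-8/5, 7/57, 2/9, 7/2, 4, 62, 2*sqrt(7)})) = {4, 62}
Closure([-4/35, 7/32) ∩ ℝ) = [-4/35, 7/32]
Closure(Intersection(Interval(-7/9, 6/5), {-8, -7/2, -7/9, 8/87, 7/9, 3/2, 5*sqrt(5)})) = {-7/9, 8/87, 7/9}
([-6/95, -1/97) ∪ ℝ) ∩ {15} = {15}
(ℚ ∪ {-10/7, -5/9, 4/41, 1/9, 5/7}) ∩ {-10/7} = {-10/7}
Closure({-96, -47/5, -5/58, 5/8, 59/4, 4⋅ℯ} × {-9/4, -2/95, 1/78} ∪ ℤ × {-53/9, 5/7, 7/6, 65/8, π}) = (ℤ × {-53/9, 5/7, 7/6, 65/8, π}) ∪ ({-96, -47/5, -5/58, 5/8, 59/4, 4⋅ℯ} × {-9/4, -2/95, 1/78})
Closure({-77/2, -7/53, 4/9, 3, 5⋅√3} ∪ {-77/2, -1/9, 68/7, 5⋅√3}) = {-77/2, -7/53, -1/9, 4/9, 3, 68/7, 5⋅√3}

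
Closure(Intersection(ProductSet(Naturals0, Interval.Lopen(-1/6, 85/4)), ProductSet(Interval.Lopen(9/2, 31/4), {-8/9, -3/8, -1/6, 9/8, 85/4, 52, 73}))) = ProductSet(Range(5, 8, 1), {9/8, 85/4})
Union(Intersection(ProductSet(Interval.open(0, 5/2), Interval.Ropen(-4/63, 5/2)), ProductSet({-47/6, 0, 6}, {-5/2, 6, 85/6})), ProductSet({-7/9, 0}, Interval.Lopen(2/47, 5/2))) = ProductSet({-7/9, 0}, Interval.Lopen(2/47, 5/2))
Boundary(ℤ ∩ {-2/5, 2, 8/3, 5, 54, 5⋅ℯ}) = {2, 5, 54}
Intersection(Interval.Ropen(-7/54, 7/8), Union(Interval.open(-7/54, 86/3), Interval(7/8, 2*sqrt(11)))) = Interval.open(-7/54, 7/8)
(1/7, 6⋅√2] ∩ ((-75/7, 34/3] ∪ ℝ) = (1/7, 6⋅√2]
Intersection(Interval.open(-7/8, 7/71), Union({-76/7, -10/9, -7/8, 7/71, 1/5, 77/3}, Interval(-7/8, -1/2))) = Interval.Lopen(-7/8, -1/2)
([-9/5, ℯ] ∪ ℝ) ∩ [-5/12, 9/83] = [-5/12, 9/83]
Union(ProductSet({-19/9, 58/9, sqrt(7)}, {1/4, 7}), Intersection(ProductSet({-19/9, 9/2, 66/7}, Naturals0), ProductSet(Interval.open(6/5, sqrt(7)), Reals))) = ProductSet({-19/9, 58/9, sqrt(7)}, {1/4, 7})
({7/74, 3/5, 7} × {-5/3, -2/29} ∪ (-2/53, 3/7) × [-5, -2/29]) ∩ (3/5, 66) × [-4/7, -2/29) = ∅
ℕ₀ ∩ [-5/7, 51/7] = {0, 1, …, 7}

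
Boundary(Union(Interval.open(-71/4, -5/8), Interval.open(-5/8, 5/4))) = {-71/4, -5/8, 5/4}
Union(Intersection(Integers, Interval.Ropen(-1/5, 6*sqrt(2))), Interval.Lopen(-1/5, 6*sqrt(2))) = Union(Interval.Lopen(-1/5, 6*sqrt(2)), Range(0, 9, 1))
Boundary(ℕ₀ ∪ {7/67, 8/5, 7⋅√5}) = ℕ₀ ∪ {7/67, 8/5, 7⋅√5}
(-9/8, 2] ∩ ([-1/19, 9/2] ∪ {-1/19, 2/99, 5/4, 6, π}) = [-1/19, 2]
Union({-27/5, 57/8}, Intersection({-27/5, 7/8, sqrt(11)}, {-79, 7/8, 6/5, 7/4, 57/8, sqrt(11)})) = {-27/5, 7/8, 57/8, sqrt(11)}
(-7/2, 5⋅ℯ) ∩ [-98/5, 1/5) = (-7/2, 1/5)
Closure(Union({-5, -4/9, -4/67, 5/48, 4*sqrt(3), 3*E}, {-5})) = {-5, -4/9, -4/67, 5/48, 4*sqrt(3), 3*E}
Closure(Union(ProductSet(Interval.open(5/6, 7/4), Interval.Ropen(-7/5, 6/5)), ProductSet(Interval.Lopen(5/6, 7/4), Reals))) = ProductSet(Interval(5/6, 7/4), Reals)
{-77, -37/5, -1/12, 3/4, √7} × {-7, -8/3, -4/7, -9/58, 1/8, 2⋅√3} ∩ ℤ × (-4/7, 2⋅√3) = {-77} × {-9/58, 1/8}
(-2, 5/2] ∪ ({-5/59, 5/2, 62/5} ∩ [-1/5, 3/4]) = (-2, 5/2]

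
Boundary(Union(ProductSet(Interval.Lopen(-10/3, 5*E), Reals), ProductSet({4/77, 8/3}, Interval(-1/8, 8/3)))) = ProductSet({-10/3, 5*E}, Reals)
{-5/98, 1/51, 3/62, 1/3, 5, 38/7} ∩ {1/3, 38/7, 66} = {1/3, 38/7}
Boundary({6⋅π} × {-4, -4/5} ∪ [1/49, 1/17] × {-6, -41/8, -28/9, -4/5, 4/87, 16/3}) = ({6⋅π} × {-4, -4/5}) ∪ ([1/49, 1/17] × {-6, -41/8, -28/9, -4/5, 4/87, 16/3})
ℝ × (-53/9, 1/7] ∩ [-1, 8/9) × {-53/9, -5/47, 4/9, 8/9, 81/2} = [-1, 8/9) × {-5/47}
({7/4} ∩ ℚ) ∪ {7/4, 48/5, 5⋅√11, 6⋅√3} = {7/4, 48/5, 5⋅√11, 6⋅√3}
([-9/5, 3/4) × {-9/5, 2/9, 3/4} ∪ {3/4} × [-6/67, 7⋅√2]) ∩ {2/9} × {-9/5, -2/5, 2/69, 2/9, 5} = {2/9} × {-9/5, 2/9}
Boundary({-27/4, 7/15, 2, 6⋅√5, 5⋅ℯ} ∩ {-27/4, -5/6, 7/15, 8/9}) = {-27/4, 7/15}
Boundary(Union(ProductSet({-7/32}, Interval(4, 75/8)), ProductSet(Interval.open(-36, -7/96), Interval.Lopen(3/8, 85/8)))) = Union(ProductSet({-36, -7/96}, Interval(3/8, 85/8)), ProductSet(Interval(-36, -7/96), {3/8, 85/8}))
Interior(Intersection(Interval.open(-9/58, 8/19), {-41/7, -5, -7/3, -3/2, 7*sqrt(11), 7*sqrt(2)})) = EmptySet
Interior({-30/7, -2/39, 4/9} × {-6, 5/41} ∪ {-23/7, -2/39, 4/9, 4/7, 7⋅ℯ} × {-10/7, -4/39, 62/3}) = ∅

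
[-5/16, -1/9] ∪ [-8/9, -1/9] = [-8/9, -1/9]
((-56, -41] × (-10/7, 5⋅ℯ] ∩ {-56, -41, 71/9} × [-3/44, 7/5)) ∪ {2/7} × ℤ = ({2/7} × ℤ) ∪ ({-41} × [-3/44, 7/5))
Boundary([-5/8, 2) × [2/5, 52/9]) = ({-5/8, 2} × [2/5, 52/9]) ∪ ([-5/8, 2] × {2/5, 52/9})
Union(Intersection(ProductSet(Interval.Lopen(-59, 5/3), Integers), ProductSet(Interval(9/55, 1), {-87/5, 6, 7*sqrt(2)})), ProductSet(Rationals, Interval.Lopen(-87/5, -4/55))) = Union(ProductSet(Interval(9/55, 1), {6}), ProductSet(Rationals, Interval.Lopen(-87/5, -4/55)))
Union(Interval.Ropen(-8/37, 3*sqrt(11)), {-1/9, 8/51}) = Interval.Ropen(-8/37, 3*sqrt(11))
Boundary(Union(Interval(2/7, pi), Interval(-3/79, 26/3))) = {-3/79, 26/3}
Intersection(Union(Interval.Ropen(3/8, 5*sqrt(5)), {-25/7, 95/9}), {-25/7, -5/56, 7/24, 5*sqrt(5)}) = {-25/7}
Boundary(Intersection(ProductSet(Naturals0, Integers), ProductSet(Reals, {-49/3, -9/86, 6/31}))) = EmptySet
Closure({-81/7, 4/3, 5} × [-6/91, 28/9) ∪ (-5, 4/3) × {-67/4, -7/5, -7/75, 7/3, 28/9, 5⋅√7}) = ({-81/7, 4/3, 5} × [-6/91, 28/9]) ∪ ([-5, 4/3] × {-67/4, -7/5, -7/75, 7/3, 28/9, 5⋅√7})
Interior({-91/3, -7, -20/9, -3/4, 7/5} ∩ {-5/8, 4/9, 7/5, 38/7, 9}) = ∅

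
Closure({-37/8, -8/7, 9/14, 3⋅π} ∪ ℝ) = ℝ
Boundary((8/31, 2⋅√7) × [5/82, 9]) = ({8/31, 2⋅√7} × [5/82, 9]) ∪ ([8/31, 2⋅√7] × {5/82, 9})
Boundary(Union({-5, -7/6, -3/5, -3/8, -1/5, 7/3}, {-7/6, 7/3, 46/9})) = {-5, -7/6, -3/5, -3/8, -1/5, 7/3, 46/9}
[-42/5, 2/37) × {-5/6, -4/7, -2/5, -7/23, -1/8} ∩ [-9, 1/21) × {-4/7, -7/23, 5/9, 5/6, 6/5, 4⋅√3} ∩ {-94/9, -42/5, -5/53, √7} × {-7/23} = {-42/5, -5/53} × {-7/23}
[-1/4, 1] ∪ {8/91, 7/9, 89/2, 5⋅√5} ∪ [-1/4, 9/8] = [-1/4, 9/8] ∪ {89/2, 5⋅√5}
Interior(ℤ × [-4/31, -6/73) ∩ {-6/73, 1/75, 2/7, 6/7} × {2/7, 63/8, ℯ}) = ∅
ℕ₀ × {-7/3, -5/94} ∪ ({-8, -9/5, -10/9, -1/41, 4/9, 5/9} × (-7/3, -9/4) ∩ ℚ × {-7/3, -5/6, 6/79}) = ℕ₀ × {-7/3, -5/94}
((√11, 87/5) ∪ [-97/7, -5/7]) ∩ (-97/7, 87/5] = (-97/7, -5/7] ∪ (√11, 87/5)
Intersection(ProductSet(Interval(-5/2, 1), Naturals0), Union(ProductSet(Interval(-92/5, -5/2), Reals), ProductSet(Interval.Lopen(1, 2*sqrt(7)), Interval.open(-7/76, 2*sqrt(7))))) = ProductSet({-5/2}, Naturals0)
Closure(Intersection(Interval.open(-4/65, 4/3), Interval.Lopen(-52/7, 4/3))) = Interval(-4/65, 4/3)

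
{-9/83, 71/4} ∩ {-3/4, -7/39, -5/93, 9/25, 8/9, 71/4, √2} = {71/4}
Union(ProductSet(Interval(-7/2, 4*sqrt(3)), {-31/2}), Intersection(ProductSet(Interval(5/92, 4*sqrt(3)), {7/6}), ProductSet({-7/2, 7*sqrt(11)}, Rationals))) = ProductSet(Interval(-7/2, 4*sqrt(3)), {-31/2})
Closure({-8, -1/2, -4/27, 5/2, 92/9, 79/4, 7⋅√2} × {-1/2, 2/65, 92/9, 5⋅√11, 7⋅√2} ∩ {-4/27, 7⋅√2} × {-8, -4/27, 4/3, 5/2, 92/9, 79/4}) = {-4/27, 7⋅√2} × {92/9}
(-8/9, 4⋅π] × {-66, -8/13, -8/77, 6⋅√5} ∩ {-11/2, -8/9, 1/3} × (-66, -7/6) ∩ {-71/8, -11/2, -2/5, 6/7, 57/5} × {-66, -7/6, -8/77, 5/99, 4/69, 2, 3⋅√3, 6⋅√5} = ∅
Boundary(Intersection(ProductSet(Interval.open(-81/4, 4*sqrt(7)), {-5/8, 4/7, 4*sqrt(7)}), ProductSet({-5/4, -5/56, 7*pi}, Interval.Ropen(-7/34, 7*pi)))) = ProductSet({-5/4, -5/56}, {4/7, 4*sqrt(7)})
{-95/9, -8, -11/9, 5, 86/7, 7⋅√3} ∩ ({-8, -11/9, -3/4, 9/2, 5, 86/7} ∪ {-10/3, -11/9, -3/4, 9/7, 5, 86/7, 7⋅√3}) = {-8, -11/9, 5, 86/7, 7⋅√3}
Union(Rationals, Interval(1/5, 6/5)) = Union(Interval(1/5, 6/5), Rationals)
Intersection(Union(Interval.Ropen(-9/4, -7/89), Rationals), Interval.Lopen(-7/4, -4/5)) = Union(Intersection(Interval.Lopen(-7/4, -4/5), Rationals), Interval.Lopen(-7/4, -4/5))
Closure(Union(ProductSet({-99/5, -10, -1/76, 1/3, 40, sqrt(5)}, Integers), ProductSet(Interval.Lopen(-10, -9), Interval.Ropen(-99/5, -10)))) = Union(ProductSet({-10, -9}, Interval(-99/5, -10)), ProductSet({-99/5, -10, -1/76, 1/3, 40, sqrt(5)}, Integers), ProductSet(Interval(-10, -9), {-99/5, -10}), ProductSet(Interval.Lopen(-10, -9), Interval.Ropen(-99/5, -10)))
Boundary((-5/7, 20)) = {-5/7, 20}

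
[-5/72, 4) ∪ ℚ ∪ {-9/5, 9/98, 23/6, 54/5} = ℚ ∪ [-5/72, 4]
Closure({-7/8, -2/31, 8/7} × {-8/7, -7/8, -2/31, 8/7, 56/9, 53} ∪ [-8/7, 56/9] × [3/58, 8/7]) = ([-8/7, 56/9] × [3/58, 8/7]) ∪ ({-7/8, -2/31, 8/7} × {-8/7, -7/8, -2/31, 8/7, 56/9, 53})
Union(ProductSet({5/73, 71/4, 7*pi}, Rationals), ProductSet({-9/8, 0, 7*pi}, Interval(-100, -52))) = Union(ProductSet({-9/8, 0, 7*pi}, Interval(-100, -52)), ProductSet({5/73, 71/4, 7*pi}, Rationals))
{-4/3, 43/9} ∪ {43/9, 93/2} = {-4/3, 43/9, 93/2}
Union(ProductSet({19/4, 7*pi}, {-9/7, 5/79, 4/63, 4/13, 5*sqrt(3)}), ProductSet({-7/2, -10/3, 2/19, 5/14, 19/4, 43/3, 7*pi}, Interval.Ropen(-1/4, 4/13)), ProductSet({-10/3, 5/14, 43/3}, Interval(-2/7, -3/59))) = Union(ProductSet({19/4, 7*pi}, {-9/7, 5/79, 4/63, 4/13, 5*sqrt(3)}), ProductSet({-10/3, 5/14, 43/3}, Interval(-2/7, -3/59)), ProductSet({-7/2, -10/3, 2/19, 5/14, 19/4, 43/3, 7*pi}, Interval.Ropen(-1/4, 4/13)))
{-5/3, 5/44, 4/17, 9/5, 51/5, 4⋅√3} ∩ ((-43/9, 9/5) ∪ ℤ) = {-5/3, 5/44, 4/17}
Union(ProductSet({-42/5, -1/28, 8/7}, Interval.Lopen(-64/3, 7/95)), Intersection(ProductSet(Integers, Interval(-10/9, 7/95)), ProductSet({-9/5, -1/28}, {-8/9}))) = ProductSet({-42/5, -1/28, 8/7}, Interval.Lopen(-64/3, 7/95))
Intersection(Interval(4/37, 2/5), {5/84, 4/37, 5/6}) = {4/37}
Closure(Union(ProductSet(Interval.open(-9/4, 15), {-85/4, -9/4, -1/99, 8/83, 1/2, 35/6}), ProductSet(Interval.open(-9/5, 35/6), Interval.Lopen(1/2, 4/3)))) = Union(ProductSet({-9/5, 35/6}, Interval(1/2, 4/3)), ProductSet(Interval(-9/4, 15), {-85/4, -9/4, -1/99, 8/83, 1/2, 35/6}), ProductSet(Interval(-9/5, 35/6), {1/2, 4/3}), ProductSet(Interval.open(-9/5, 35/6), Interval.Lopen(1/2, 4/3)))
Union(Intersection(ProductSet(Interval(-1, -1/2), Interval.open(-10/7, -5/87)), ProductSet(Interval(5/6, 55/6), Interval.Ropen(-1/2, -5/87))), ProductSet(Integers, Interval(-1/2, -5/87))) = ProductSet(Integers, Interval(-1/2, -5/87))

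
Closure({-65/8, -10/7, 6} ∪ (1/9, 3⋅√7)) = {-65/8, -10/7} ∪ [1/9, 3⋅√7]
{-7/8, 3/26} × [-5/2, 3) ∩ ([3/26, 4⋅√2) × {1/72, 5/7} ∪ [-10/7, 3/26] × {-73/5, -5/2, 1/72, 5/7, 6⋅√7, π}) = {-7/8, 3/26} × {-5/2, 1/72, 5/7}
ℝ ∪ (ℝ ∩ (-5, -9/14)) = (-∞, ∞)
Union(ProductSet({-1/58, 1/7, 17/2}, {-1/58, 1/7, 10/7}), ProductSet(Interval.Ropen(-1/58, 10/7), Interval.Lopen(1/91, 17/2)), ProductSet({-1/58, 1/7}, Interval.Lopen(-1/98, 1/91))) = Union(ProductSet({-1/58, 1/7}, Interval.Lopen(-1/98, 1/91)), ProductSet({-1/58, 1/7, 17/2}, {-1/58, 1/7, 10/7}), ProductSet(Interval.Ropen(-1/58, 10/7), Interval.Lopen(1/91, 17/2)))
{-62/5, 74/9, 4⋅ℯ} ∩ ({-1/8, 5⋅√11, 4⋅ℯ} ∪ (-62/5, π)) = {4⋅ℯ}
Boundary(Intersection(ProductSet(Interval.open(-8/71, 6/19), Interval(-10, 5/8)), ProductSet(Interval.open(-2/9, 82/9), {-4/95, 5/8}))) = ProductSet(Interval(-8/71, 6/19), {-4/95, 5/8})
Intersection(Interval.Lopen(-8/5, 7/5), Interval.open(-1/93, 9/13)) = Interval.open(-1/93, 9/13)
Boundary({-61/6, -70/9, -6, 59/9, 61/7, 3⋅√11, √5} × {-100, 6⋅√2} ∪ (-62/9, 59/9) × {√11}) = ([-62/9, 59/9] × {√11}) ∪ ({-61/6, -70/9, -6, 59/9, 61/7, 3⋅√11, √5} × {-100, 6⋅√2})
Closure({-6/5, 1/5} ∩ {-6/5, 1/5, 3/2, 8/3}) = {-6/5, 1/5}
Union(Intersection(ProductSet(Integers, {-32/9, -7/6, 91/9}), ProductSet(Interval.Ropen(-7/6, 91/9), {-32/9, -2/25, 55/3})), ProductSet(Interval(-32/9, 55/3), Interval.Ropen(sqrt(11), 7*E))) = Union(ProductSet(Interval(-32/9, 55/3), Interval.Ropen(sqrt(11), 7*E)), ProductSet(Range(-1, 11, 1), {-32/9}))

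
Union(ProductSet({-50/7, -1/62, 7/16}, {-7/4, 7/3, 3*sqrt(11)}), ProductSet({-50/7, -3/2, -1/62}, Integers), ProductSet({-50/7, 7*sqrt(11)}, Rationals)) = Union(ProductSet({-50/7, 7*sqrt(11)}, Rationals), ProductSet({-50/7, -3/2, -1/62}, Integers), ProductSet({-50/7, -1/62, 7/16}, {-7/4, 7/3, 3*sqrt(11)}))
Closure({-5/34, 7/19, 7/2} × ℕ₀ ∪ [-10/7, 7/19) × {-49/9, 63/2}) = ({-5/34, 7/19, 7/2} × ℕ₀) ∪ ([-10/7, 7/19] × {-49/9, 63/2})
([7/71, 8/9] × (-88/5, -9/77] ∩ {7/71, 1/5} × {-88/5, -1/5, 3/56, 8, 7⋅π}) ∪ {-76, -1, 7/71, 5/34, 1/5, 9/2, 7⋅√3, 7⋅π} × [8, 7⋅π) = ({7/71, 1/5} × {-1/5}) ∪ ({-76, -1, 7/71, 5/34, 1/5, 9/2, 7⋅√3, 7⋅π} × [8, 7⋅π))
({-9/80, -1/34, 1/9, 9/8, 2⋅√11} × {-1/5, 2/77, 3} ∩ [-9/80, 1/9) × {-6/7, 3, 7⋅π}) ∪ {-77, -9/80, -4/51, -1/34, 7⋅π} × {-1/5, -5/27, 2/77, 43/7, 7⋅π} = ({-9/80, -1/34} × {3}) ∪ ({-77, -9/80, -4/51, -1/34, 7⋅π} × {-1/5, -5/27, 2/77, 43/7, 7⋅π})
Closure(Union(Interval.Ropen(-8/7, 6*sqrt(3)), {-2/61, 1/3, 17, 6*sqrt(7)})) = Union({17, 6*sqrt(7)}, Interval(-8/7, 6*sqrt(3)))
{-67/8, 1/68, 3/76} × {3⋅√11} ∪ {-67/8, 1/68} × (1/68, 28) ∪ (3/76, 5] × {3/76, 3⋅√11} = ({-67/8, 1/68} × (1/68, 28)) ∪ ({-67/8, 1/68, 3/76} × {3⋅√11}) ∪ ((3/76, 5] × {3/76, 3⋅√11})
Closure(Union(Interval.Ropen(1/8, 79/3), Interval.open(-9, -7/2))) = Union(Interval(-9, -7/2), Interval(1/8, 79/3))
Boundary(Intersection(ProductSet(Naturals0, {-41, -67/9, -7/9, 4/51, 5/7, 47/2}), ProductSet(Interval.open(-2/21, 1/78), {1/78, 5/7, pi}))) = ProductSet(Range(0, 1, 1), {5/7})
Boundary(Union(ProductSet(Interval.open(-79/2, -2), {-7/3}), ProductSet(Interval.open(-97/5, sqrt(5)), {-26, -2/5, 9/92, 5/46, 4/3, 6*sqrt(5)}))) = Union(ProductSet(Interval(-79/2, -2), {-7/3}), ProductSet(Interval(-97/5, sqrt(5)), {-26, -2/5, 9/92, 5/46, 4/3, 6*sqrt(5)}))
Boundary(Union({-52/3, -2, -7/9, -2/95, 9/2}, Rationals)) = Reals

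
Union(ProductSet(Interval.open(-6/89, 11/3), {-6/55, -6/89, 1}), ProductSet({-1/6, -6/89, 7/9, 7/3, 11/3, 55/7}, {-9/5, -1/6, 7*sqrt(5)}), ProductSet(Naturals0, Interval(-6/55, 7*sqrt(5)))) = Union(ProductSet({-1/6, -6/89, 7/9, 7/3, 11/3, 55/7}, {-9/5, -1/6, 7*sqrt(5)}), ProductSet(Interval.open(-6/89, 11/3), {-6/55, -6/89, 1}), ProductSet(Naturals0, Interval(-6/55, 7*sqrt(5))))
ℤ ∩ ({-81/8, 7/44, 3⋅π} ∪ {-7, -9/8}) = {-7}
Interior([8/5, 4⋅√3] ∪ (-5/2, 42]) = (-5/2, 42)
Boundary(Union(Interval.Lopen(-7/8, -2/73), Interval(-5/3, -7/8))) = {-5/3, -2/73}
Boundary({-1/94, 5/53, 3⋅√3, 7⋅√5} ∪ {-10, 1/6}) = {-10, -1/94, 5/53, 1/6, 3⋅√3, 7⋅√5}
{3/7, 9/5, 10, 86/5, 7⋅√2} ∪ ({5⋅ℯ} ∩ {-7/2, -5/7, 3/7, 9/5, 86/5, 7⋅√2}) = {3/7, 9/5, 10, 86/5, 7⋅√2}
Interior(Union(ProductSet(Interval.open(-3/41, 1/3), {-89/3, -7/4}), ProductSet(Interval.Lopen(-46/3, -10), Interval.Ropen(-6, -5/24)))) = ProductSet(Interval.open(-46/3, -10), Interval.open(-6, -5/24))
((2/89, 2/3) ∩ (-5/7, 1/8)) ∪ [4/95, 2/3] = (2/89, 2/3]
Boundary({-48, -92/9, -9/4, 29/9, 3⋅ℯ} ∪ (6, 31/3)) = {-48, -92/9, -9/4, 29/9, 6, 31/3}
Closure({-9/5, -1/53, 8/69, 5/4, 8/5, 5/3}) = {-9/5, -1/53, 8/69, 5/4, 8/5, 5/3}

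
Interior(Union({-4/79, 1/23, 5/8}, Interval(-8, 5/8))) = Interval.open(-8, 5/8)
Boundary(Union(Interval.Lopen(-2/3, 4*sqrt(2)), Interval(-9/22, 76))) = {-2/3, 76}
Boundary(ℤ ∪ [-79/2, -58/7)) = {-79/2, -58/7} ∪ (ℤ \ (-79/2, -58/7))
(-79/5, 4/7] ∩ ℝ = (-79/5, 4/7]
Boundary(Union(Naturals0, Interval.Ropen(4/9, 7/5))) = Union(Complement(Naturals0, Interval.open(4/9, 7/5)), {4/9, 7/5})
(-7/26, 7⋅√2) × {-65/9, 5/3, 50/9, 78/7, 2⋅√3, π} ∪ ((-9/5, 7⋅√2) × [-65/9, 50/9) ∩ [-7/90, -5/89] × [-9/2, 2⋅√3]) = ([-7/90, -5/89] × [-9/2, 2⋅√3]) ∪ ((-7/26, 7⋅√2) × {-65/9, 5/3, 50/9, 78/7, 2⋅√3, π})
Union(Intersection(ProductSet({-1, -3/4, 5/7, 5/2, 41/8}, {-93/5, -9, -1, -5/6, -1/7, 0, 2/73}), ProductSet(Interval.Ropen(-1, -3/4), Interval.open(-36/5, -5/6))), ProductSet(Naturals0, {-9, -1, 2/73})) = Union(ProductSet({-1}, {-1}), ProductSet(Naturals0, {-9, -1, 2/73}))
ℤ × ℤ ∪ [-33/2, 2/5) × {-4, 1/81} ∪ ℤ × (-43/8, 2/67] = (ℤ × (ℤ ∪ (-43/8, 2/67])) ∪ ([-33/2, 2/5) × {-4, 1/81})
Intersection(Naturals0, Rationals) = Naturals0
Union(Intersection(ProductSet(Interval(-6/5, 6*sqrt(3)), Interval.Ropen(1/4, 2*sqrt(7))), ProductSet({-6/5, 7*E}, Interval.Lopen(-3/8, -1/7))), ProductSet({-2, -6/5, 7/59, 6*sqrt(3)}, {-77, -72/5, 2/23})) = ProductSet({-2, -6/5, 7/59, 6*sqrt(3)}, {-77, -72/5, 2/23})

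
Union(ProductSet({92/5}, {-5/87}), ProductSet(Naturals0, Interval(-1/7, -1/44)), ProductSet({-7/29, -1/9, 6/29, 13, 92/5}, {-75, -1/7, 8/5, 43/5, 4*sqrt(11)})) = Union(ProductSet({92/5}, {-5/87}), ProductSet({-7/29, -1/9, 6/29, 13, 92/5}, {-75, -1/7, 8/5, 43/5, 4*sqrt(11)}), ProductSet(Naturals0, Interval(-1/7, -1/44)))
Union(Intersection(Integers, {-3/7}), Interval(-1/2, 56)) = Interval(-1/2, 56)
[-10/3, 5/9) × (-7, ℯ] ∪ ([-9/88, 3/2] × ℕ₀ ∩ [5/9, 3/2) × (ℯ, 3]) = ([5/9, 3/2) × {3}) ∪ ([-10/3, 5/9) × (-7, ℯ])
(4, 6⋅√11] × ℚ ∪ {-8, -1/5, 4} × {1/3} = ({-8, -1/5, 4} × {1/3}) ∪ ((4, 6⋅√11] × ℚ)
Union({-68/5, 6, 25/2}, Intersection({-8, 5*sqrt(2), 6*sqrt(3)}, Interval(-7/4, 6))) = {-68/5, 6, 25/2}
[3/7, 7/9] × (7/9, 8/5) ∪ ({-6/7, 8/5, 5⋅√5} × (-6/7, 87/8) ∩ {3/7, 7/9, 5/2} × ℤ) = [3/7, 7/9] × (7/9, 8/5)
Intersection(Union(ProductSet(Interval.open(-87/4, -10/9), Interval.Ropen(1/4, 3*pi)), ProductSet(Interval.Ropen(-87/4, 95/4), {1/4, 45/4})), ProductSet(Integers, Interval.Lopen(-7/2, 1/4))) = ProductSet(Union(Range(-21, -1, 1), Range(-21, 24, 1)), {1/4})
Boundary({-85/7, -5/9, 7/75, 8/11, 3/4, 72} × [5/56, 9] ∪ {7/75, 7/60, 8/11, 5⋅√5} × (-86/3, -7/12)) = ({-85/7, -5/9, 7/75, 8/11, 3/4, 72} × [5/56, 9]) ∪ ({7/75, 7/60, 8/11, 5⋅√5} × [-86/3, -7/12])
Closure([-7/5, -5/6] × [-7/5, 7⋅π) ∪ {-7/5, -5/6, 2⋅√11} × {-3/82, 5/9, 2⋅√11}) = ([-7/5, -5/6] × [-7/5, 7⋅π]) ∪ ({-7/5, -5/6, 2⋅√11} × {-3/82, 5/9, 2⋅√11})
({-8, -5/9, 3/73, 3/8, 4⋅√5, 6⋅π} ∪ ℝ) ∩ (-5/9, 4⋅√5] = (-5/9, 4⋅√5]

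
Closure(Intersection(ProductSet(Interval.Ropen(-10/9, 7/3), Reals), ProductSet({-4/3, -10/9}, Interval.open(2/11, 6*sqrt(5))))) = ProductSet({-10/9}, Interval(2/11, 6*sqrt(5)))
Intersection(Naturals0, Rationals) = Naturals0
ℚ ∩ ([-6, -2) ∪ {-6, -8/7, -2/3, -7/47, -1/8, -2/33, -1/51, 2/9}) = {-8/7, -2/3, -7/47, -1/8, -2/33, -1/51, 2/9} ∪ (ℚ ∩ [-6, -2))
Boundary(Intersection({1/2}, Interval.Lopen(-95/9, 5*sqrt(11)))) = {1/2}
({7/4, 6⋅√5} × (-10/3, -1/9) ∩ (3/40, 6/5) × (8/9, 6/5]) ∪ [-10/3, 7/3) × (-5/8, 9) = [-10/3, 7/3) × (-5/8, 9)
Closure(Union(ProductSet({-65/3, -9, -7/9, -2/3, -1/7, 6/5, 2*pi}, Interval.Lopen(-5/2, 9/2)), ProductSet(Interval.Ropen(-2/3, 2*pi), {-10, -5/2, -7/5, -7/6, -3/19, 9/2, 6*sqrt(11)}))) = Union(ProductSet({-65/3, -9, -7/9, -2/3, -1/7, 6/5, 2*pi}, Interval(-5/2, 9/2)), ProductSet(Interval(-2/3, 2*pi), {-10, -5/2, -7/5, -7/6, -3/19, 9/2, 6*sqrt(11)}))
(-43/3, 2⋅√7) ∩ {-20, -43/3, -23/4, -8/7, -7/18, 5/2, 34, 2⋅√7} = {-23/4, -8/7, -7/18, 5/2}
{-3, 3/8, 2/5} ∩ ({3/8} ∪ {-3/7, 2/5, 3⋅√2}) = {3/8, 2/5}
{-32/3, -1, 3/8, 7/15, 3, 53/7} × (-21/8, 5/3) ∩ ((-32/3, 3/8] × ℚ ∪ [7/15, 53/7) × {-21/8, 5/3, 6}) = {-1, 3/8} × (ℚ ∩ (-21/8, 5/3))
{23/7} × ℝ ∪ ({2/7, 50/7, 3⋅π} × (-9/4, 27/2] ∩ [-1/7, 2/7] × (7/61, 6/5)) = ({23/7} × ℝ) ∪ ({2/7} × (7/61, 6/5))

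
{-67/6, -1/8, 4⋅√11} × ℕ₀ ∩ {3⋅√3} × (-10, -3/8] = ∅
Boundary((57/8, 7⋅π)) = {57/8, 7⋅π}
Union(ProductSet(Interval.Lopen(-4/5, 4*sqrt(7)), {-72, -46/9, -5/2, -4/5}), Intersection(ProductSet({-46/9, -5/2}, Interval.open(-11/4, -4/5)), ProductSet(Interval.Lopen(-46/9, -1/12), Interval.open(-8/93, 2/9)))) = ProductSet(Interval.Lopen(-4/5, 4*sqrt(7)), {-72, -46/9, -5/2, -4/5})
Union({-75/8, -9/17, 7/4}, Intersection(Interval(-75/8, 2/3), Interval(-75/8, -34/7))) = Union({-9/17, 7/4}, Interval(-75/8, -34/7))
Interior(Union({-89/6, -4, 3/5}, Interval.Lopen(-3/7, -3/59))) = Interval.open(-3/7, -3/59)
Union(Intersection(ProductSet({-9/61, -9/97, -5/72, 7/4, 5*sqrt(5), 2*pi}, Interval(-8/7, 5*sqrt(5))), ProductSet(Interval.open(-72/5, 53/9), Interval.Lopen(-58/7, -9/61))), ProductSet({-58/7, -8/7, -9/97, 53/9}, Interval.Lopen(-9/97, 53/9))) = Union(ProductSet({-58/7, -8/7, -9/97, 53/9}, Interval.Lopen(-9/97, 53/9)), ProductSet({-9/61, -9/97, -5/72, 7/4}, Interval(-8/7, -9/61)))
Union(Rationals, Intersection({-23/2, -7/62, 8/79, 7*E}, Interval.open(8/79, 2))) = Rationals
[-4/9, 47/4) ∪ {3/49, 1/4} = [-4/9, 47/4)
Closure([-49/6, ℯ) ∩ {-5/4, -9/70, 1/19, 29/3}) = {-5/4, -9/70, 1/19}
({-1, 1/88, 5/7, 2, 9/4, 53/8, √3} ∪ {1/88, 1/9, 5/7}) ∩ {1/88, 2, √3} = {1/88, 2, √3}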